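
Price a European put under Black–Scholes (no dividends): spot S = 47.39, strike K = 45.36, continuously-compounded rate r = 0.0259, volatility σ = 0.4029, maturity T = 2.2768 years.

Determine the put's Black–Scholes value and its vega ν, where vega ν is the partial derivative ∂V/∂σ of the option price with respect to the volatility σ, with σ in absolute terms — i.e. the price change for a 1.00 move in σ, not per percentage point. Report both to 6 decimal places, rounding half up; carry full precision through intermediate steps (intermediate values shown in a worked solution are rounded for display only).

price = 8.601233
ν = 25.508250

σ√T = 0.4029·√2.2768 = 0.607939
d₁ = (ln(S/K) + (r+σ²/2)T) / (σ√T) = (ln(47.39/45.36) + (0.0259+0.4029²/2)·2.2768) / 0.607939 = (0.043781 + 0.243764) / 0.607939 = 0.472983
d₂ = d₁ − σ√T = 0.472983 − 0.607939 = -0.134956
e^{−rT} = e^{−0.0259·2.2768} = 0.942736
N(−d₁) = 0.318113,  N(−d₂) = 0.553677
Put price V = K·e^{−rT}·N(−d₂) − S·N(−d₁) = 23.676598 − 15.075366 = 8.601233
φ(d₁) = (1/√(2π))·e^{−d₁²/2} = 0.356723
ν = S·φ(d₁)·√T = 25.508250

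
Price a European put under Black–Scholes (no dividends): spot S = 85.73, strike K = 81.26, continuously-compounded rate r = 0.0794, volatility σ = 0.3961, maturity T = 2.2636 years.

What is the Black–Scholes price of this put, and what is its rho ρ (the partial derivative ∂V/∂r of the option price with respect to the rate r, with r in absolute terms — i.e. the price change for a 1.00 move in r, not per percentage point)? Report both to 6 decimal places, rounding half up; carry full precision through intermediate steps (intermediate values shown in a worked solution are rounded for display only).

σ√T = 0.3961·√2.2636 = 0.595943
d₁ = (ln(S/K) + (r+σ²/2)T) / (σ√T) = (ln(85.73/81.26) + (0.0794+0.3961²/2)·2.2636) / 0.595943 = (0.053549 + 0.357304) / 0.595943 = 0.689416
d₂ = d₁ − σ√T = 0.689416 − 0.595943 = 0.093473
e^{−rT} = e^{−0.0794·2.2636} = 0.835496
N(−d₁) = 0.245281,  N(−d₂) = 0.462764
Put price V = K·e^{−rT}·N(−d₂) − S·N(−d₁) = 31.418141 − 21.027912 = 10.390229
ρ = −K·T·e^{−rT}·N(−d₂) = -71.118105

price = 10.390229
ρ = -71.118105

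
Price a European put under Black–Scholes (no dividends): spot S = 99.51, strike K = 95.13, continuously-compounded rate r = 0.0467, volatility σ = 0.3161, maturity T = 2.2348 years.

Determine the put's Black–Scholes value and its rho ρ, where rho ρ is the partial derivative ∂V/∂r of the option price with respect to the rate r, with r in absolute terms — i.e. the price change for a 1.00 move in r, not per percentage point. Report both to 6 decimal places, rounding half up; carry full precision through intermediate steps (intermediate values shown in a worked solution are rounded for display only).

σ√T = 0.3161·√2.2348 = 0.472546
d₁ = (ln(S/K) + (r+σ²/2)T) / (σ√T) = (ln(99.51/95.13) + (0.0467+0.3161²/2)·2.2348) / 0.472546 = (0.045014 + 0.216015) / 0.472546 = 0.552388
d₂ = d₁ − σ√T = 0.552388 − 0.472546 = 0.079842
e^{−rT} = e^{−0.0467·2.2348} = 0.900896
N(−d₁) = 0.290341,  N(−d₂) = 0.468181
Put price V = K·e^{−rT}·N(−d₂) − S·N(−d₁) = 40.124195 − 28.891855 = 11.232340
ρ = −K·T·e^{−rT}·N(−d₂) = -89.669552

price = 11.232340
ρ = -89.669552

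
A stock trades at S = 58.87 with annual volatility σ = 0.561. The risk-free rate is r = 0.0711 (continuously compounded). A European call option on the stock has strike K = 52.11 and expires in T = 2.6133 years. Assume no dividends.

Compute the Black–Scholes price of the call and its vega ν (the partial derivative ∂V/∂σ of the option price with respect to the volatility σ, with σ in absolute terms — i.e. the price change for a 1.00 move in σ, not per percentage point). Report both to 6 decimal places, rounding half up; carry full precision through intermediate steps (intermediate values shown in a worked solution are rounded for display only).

σ√T = 0.561·√2.6133 = 0.906896
d₁ = (ln(S/K) + (r+σ²/2)T) / (σ√T) = (ln(58.87/52.11) + (0.0711+0.561²/2)·2.6133) / 0.906896 = (0.121975 + 0.597036) / 0.906896 = 0.792826
d₂ = d₁ − σ√T = 0.792826 − 0.906896 = -0.114070
e^{−rT} = e^{−0.0711·2.6133} = 0.830435
N(d₁) = 0.786060,  N(d₂) = 0.454591
Call price V = S·N(d₁) − K·e^{−rT}·N(d₂) = 46.275372 − 19.671959 = 26.603413
φ(d₁) = (1/√(2π))·e^{−d₁²/2} = 0.291351
ν = S·φ(d₁)·√T = 27.727192

price = 26.603413
ν = 27.727192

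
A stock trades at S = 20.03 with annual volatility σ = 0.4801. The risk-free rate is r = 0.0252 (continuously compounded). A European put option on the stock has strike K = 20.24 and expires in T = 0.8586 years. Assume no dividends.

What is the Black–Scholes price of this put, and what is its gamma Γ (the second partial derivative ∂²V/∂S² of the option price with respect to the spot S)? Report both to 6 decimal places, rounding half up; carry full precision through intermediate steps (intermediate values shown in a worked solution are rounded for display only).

price = 3.395564
Γ = 0.043420

σ√T = 0.4801·√0.8586 = 0.444864
d₁ = (ln(S/K) + (r+σ²/2)T) / (σ√T) = (ln(20.03/20.24) + (0.0252+0.4801²/2)·0.8586) / 0.444864 = (-0.010430 + 0.120589) / 0.444864 = 0.247624
d₂ = d₁ − σ√T = 0.247624 − 0.444864 = -0.197240
e^{−rT} = e^{−0.0252·0.8586} = 0.978596
N(−d₁) = 0.402213,  N(−d₂) = 0.578180
Put price V = K·e^{−rT}·N(−d₂) − S·N(−d₁) = 11.451884 − 8.056320 = 3.395564
φ(d₁) = (1/√(2π))·e^{−d₁²/2} = 0.386897
Γ = φ(d₁) / (S·σ·√T) = 0.043420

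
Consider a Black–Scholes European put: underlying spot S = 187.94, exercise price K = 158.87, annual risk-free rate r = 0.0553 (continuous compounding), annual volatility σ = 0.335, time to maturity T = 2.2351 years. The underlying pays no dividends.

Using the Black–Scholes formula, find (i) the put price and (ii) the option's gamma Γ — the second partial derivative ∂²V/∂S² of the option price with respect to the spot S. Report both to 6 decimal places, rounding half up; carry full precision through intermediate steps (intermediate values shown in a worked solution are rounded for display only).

price = 13.887604
Γ = 0.002997

σ√T = 0.335·√2.2351 = 0.500833
d₁ = (ln(S/K) + (r+σ²/2)T) / (σ√T) = (ln(187.94/158.87) + (0.0553+0.335²/2)·2.2351) / 0.500833 = (0.168037 + 0.249018) / 0.500833 = 0.832721
d₂ = d₁ − σ√T = 0.832721 − 0.500833 = 0.331888
e^{−rT} = e^{−0.0553·2.2351} = 0.883732
N(−d₁) = 0.202501,  N(−d₂) = 0.369987
Put price V = K·e^{−rT}·N(−d₂) − S·N(−d₁) = 51.945641 − 38.058037 = 13.887604
φ(d₁) = (1/√(2π))·e^{−d₁²/2} = 0.282056
Γ = φ(d₁) / (S·σ·√T) = 0.002997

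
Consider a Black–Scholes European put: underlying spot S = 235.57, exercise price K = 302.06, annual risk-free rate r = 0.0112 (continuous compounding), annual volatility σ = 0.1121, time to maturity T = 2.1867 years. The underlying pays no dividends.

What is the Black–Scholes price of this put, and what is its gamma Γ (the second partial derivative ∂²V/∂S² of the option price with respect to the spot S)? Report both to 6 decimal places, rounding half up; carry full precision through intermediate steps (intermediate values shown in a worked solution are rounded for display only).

σ√T = 0.1121·√2.1867 = 0.165768
d₁ = (ln(S/K) + (r+σ²/2)T) / (σ√T) = (ln(235.57/302.06) + (0.0112+0.1121²/2)·2.1867) / 0.165768 = (-0.248618 + 0.038231) / 0.165768 = -1.269167
d₂ = d₁ − σ√T = -1.269167 − 0.165768 = -1.434935
e^{−rT} = e^{−0.0112·2.1867} = 0.975806
N(−d₁) = 0.897809,  N(−d₂) = 0.924347
Put price V = K·e^{−rT}·N(−d₂) − S·N(−d₁) = 272.453259 − 211.496924 = 60.956335
φ(d₁) = (1/√(2π))·e^{−d₁²/2} = 0.178292
Γ = φ(d₁) / (S·σ·√T) = 0.004566

price = 60.956335
Γ = 0.004566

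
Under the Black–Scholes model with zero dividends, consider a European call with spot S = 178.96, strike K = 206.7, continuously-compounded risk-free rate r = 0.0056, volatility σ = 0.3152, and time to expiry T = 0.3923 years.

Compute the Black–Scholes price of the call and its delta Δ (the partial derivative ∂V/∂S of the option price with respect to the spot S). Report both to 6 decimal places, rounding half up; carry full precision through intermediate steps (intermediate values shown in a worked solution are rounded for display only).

price = 5.234102
Δ = 0.267596

σ√T = 0.3152·√0.3923 = 0.197422
d₁ = (ln(S/K) + (r+σ²/2)T) / (σ√T) = (ln(178.96/206.7) + (0.0056+0.3152²/2)·0.3923) / 0.197422 = (-0.144106 + 0.021685) / 0.197422 = -0.620101
d₂ = d₁ − σ√T = -0.620101 − 0.197422 = -0.817523
e^{−rT} = e^{−0.0056·0.3923} = 0.997806
N(d₁) = 0.267596,  N(d₂) = 0.206815
Call price V = S·N(d₁) − K·e^{−rT}·N(d₂) = 47.888906 − 42.654804 = 5.234102
Δ = N(d₁) = 0.267596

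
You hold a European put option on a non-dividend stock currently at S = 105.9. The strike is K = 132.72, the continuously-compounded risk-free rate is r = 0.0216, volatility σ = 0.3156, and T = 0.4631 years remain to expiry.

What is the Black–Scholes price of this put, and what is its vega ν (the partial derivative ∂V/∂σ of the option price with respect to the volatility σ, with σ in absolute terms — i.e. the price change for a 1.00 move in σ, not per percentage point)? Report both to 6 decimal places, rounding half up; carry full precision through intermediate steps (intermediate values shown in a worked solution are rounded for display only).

price = 27.584008
ν = 19.225078

σ√T = 0.3156·√0.4631 = 0.214770
d₁ = (ln(S/K) + (r+σ²/2)T) / (σ√T) = (ln(105.9/132.72) + (0.0216+0.3156²/2)·0.4631) / 0.214770 = (-0.225746 + 0.033066) / 0.214770 = -0.897145
d₂ = d₁ − σ√T = -0.897145 − 0.214770 = -1.111916
e^{−rT} = e^{−0.0216·0.4631} = 0.990047
N(−d₁) = 0.815179,  N(−d₂) = 0.866913
Put price V = K·e^{−rT}·N(−d₂) − S·N(−d₁) = 113.911501 − 86.327494 = 27.584008
φ(d₁) = (1/√(2π))·e^{−d₁²/2} = 0.266769
ν = S·φ(d₁)·√T = 19.225078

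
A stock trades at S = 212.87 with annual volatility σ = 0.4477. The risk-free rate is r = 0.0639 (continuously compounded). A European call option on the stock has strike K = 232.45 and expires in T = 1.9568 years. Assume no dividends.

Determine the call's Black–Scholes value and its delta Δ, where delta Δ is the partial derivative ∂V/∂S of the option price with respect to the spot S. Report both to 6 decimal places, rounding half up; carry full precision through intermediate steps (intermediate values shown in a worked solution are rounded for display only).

price = 55.334220
Δ = 0.645161

σ√T = 0.4477·√1.9568 = 0.626268
d₁ = (ln(S/K) + (r+σ²/2)T) / (σ√T) = (ln(212.87/232.45) + (0.0639+0.4477²/2)·1.9568) / 0.626268 = (-0.087993 + 0.321145) / 0.626268 = 0.372288
d₂ = d₁ − σ√T = 0.372288 − 0.626268 = -0.253980
e^{−rT} = e^{−0.0639·1.9568} = 0.882462
N(d₁) = 0.645161,  N(d₂) = 0.399755
Call price V = S·N(d₁) − K·e^{−rT}·N(d₂) = 137.335351 − 82.001130 = 55.334220
Δ = N(d₁) = 0.645161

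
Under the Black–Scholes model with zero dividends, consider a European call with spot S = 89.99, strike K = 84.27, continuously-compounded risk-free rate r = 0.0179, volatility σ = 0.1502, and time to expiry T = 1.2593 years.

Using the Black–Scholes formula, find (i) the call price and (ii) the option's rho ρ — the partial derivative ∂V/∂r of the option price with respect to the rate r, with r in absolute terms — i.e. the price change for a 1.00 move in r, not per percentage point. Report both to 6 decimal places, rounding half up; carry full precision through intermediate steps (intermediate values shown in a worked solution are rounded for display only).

price = 10.360743
ρ = 69.485380

σ√T = 0.1502·√1.2593 = 0.168552
d₁ = (ln(S/K) + (r+σ²/2)T) / (σ√T) = (ln(89.99/84.27) + (0.0179+0.1502²/2)·1.2593) / 0.168552 = (0.065673 + 0.036746) / 0.168552 = 0.607640
d₂ = d₁ − σ√T = 0.607640 − 0.168552 = 0.439087
e^{−rT} = e^{−0.0179·1.2593} = 0.977711
N(d₁) = 0.728287,  N(d₂) = 0.669701
Call price V = S·N(d₁) − K·e^{−rT}·N(d₂) = 65.538524 − 55.177782 = 10.360743
ρ = K·T·e^{−rT}·N(d₂) = 69.485380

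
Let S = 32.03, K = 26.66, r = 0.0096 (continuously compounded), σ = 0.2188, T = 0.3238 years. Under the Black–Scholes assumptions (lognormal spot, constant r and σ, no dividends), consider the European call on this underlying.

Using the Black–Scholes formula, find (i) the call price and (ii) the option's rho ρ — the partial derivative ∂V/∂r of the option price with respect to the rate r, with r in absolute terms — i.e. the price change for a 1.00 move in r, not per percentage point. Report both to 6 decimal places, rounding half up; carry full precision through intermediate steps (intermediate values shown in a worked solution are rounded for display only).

σ√T = 0.2188·√0.3238 = 0.124505
d₁ = (ln(S/K) + (r+σ²/2)T) / (σ√T) = (ln(32.03/26.66) + (0.0096+0.2188²/2)·0.3238) / 0.124505 = (0.183509 + 0.010859) / 0.124505 = 1.561129
d₂ = d₁ − σ√T = 1.561129 − 0.124505 = 1.436624
e^{−rT} = e^{−0.0096·0.3238} = 0.996896
N(d₁) = 0.940753,  N(d₂) = 0.924588
Call price V = S·N(d₁) − K·e^{−rT}·N(d₂) = 30.132328 − 24.573001 = 5.559327
ρ = K·T·e^{−rT}·N(d₂) = 7.956738

price = 5.559327
ρ = 7.956738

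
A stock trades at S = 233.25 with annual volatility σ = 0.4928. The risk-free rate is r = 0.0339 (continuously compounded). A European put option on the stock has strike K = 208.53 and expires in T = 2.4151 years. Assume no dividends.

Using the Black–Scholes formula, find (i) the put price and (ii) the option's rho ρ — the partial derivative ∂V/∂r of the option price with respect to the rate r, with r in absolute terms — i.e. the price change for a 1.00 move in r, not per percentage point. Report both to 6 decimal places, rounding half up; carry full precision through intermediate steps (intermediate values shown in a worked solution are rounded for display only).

σ√T = 0.4928·√2.4151 = 0.765840
d₁ = (ln(S/K) + (r+σ²/2)T) / (σ√T) = (ln(233.25/208.53) + (0.0339+0.4928²/2)·2.4151) / 0.765840 = (0.112028 + 0.375128) / 0.765840 = 0.636106
d₂ = d₁ − σ√T = 0.636106 − 0.765840 = -0.129735
e^{−rT} = e^{−0.0339·2.4151} = 0.921390
N(−d₁) = 0.262354,  N(−d₂) = 0.551612
Put price V = K·e^{−rT}·N(−d₂) − S·N(−d₁) = 105.985280 − 61.194003 = 44.791276
ρ = −K·T·e^{−rT}·N(−d₂) = -255.965049

price = 44.791276
ρ = -255.965049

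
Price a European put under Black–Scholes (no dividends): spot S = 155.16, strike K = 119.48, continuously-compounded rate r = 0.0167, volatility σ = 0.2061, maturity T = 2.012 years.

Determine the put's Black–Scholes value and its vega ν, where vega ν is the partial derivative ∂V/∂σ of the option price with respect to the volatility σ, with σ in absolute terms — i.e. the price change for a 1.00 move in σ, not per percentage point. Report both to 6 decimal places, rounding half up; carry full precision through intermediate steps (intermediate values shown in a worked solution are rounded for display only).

price = 3.185197
ν = 45.066123

σ√T = 0.2061·√2.012 = 0.292343
d₁ = (ln(S/K) + (r+σ²/2)T) / (σ√T) = (ln(155.16/119.48) + (0.0167+0.2061²/2)·2.012) / 0.292343 = (0.261308 + 0.076332) / 0.292343 = 1.154948
d₂ = d₁ − σ√T = 1.154948 − 0.292343 = 0.862605
e^{−rT} = e^{−0.0167·2.012} = 0.966958
N(−d₁) = 0.124056,  N(−d₂) = 0.194177
Put price V = K·e^{−rT}·N(−d₂) − S·N(−d₁) = 22.433713 − 19.248516 = 3.185197
φ(d₁) = (1/√(2π))·e^{−d₁²/2} = 0.204765
ν = S·φ(d₁)·√T = 45.066123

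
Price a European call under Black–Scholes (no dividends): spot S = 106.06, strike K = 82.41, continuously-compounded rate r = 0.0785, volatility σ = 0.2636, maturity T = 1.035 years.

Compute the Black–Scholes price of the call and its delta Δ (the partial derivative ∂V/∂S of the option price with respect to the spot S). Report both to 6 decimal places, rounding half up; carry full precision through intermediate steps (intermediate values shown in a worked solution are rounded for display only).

σ√T = 0.2636·√1.035 = 0.268173
d₁ = (ln(S/K) + (r+σ²/2)T) / (σ√T) = (ln(106.06/82.41) + (0.0785+0.2636²/2)·1.035) / 0.268173 = (0.252298 + 0.117206) / 0.268173 = 1.377856
d₂ = d₁ − σ√T = 1.377856 − 0.268173 = 1.109682
e^{−rT} = e^{−0.0785·1.035} = 0.921965
N(d₁) = 0.915876,  N(d₂) = 0.866432
Call price V = S·N(d₁) − K·e^{−rT}·N(d₂) = 97.137817 − 65.830792 = 31.307025
Δ = N(d₁) = 0.915876

price = 31.307025
Δ = 0.915876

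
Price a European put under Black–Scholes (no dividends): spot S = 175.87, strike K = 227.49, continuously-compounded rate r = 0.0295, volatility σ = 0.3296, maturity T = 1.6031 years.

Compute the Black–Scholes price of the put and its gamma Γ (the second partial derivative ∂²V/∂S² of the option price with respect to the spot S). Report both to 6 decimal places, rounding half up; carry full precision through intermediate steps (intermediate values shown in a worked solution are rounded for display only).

price = 56.974861
Γ = 0.005205

σ√T = 0.3296·√1.6031 = 0.417318
d₁ = (ln(S/K) + (r+σ²/2)T) / (σ√T) = (ln(175.87/227.49) + (0.0295+0.3296²/2)·1.6031) / 0.417318 = (-0.257361 + 0.134369) / 0.417318 = -0.294721
d₂ = d₁ − σ√T = -0.294721 − 0.417318 = -0.712039
e^{−rT} = e^{−0.0295·1.6031} = 0.953809
N(−d₁) = 0.615896,  N(−d₂) = 0.761780
Put price V = K·e^{−rT}·N(−d₂) − S·N(−d₁) = 165.292567 − 108.317706 = 56.974861
φ(d₁) = (1/√(2π))·e^{−d₁²/2} = 0.381987
Γ = φ(d₁) / (S·σ·√T) = 0.005205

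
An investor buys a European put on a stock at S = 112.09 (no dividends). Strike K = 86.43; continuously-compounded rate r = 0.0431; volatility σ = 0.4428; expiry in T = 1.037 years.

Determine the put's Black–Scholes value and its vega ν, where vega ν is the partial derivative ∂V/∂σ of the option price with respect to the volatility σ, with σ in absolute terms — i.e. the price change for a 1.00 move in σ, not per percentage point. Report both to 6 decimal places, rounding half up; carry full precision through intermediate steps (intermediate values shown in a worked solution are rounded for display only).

σ√T = 0.4428·√1.037 = 0.450917
d₁ = (ln(S/K) + (r+σ²/2)T) / (σ√T) = (ln(112.09/86.43) + (0.0431+0.4428²/2)·1.037) / 0.450917 = (0.259967 + 0.146358) / 0.450917 = 0.901108
d₂ = d₁ − σ√T = 0.901108 − 0.450917 = 0.450191
e^{−rT} = e^{−0.0431·1.037} = 0.956289
N(−d₁) = 0.183765,  N(−d₂) = 0.326287
Put price V = K·e^{−rT}·N(−d₂) − S·N(−d₁) = 26.968265 − 20.598272 = 6.369993
φ(d₁) = (1/√(2π))·e^{−d₁²/2} = 0.265820
ν = S·φ(d₁)·√T = 30.341968

price = 6.369993
ν = 30.341968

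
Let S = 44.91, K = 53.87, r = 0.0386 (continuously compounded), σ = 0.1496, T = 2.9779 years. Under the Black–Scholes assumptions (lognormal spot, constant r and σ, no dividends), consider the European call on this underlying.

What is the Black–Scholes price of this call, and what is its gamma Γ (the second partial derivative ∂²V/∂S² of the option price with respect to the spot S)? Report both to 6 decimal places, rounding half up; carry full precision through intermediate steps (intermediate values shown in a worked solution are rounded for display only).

price = 3.375699
Γ = 0.034119

σ√T = 0.1496·√2.9779 = 0.258159
d₁ = (ln(S/K) + (r+σ²/2)T) / (σ√T) = (ln(44.91/53.87) + (0.0386+0.1496²/2)·2.9779) / 0.258159 = (-0.181913 + 0.148270) / 0.258159 = -0.130321
d₂ = d₁ − σ√T = -0.130321 − 0.258159 = -0.388479
e^{−rT} = e^{−0.0386·2.9779} = 0.891413
N(d₁) = 0.448156,  N(d₂) = 0.348831
Call price V = S·N(d₁) − K·e^{−rT}·N(d₂) = 20.126705 − 16.751006 = 3.375699
φ(d₁) = (1/√(2π))·e^{−d₁²/2} = 0.395569
Γ = φ(d₁) / (S·σ·√T) = 0.034119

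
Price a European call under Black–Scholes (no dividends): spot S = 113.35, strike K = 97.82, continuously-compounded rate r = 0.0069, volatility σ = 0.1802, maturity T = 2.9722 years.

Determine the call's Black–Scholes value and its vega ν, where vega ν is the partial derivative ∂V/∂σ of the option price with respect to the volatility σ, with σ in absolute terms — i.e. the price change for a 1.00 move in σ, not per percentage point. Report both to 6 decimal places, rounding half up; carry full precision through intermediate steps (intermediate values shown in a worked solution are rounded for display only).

σ√T = 0.1802·√2.9722 = 0.310666
d₁ = (ln(S/K) + (r+σ²/2)T) / (σ√T) = (ln(113.35/97.82) + (0.0069+0.1802²/2)·2.9722) / 0.310666 = (0.147351 + 0.068765) / 0.310666 = 0.695654
d₂ = d₁ − σ√T = 0.695654 − 0.310666 = 0.384988
e^{−rT} = e^{−0.0069·2.9722} = 0.979701
N(d₁) = 0.756677,  N(d₂) = 0.649877
Call price V = S·N(d₁) − K·e^{−rT}·N(d₂) = 85.769377 − 62.280518 = 23.488860
φ(d₁) = (1/√(2π))·e^{−d₁²/2} = 0.313202
ν = S·φ(d₁)·√T = 61.204796

price = 23.488860
ν = 61.204796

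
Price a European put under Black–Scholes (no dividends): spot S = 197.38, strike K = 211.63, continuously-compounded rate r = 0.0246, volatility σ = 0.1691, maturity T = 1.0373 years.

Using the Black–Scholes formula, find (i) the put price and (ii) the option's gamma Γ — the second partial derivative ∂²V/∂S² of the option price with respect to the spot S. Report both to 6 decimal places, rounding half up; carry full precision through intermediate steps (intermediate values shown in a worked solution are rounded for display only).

σ√T = 0.1691·√1.0373 = 0.172225
d₁ = (ln(S/K) + (r+σ²/2)T) / (σ√T) = (ln(197.38/211.63) + (0.0246+0.1691²/2)·1.0373) / 0.172225 = (-0.069709 + 0.040348) / 0.172225 = -0.170477
d₂ = d₁ − σ√T = -0.170477 − 0.172225 = -0.342702
e^{−rT} = e^{−0.0246·1.0373} = 0.974805
N(−d₁) = 0.567683,  N(−d₂) = 0.634089
Put price V = K·e^{−rT}·N(−d₂) − S·N(−d₁) = 130.811238 − 112.049174 = 18.762064
φ(d₁) = (1/√(2π))·e^{−d₁²/2} = 0.393187
Γ = φ(d₁) / (S·σ·√T) = 0.011566

price = 18.762064
Γ = 0.011566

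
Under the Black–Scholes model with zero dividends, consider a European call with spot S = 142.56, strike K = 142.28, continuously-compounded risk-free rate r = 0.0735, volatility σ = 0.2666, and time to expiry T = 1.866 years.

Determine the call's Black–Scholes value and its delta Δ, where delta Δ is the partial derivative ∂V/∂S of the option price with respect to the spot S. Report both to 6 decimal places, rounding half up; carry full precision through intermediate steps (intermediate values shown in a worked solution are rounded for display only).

price = 29.888430
Δ = 0.713654

σ√T = 0.2666·√1.866 = 0.364180
d₁ = (ln(S/K) + (r+σ²/2)T) / (σ√T) = (ln(142.56/142.28) + (0.0735+0.2666²/2)·1.866) / 0.364180 = (0.001966 + 0.203464) / 0.364180 = 0.564091
d₂ = d₁ − σ√T = 0.564091 − 0.364180 = 0.199911
e^{−rT} = e^{−0.0735·1.866} = 0.871839
N(d₁) = 0.713654,  N(d₂) = 0.579225
Call price V = S·N(d₁) − K·e^{−rT}·N(d₂) = 101.738488 − 71.850058 = 29.888430
Δ = N(d₁) = 0.713654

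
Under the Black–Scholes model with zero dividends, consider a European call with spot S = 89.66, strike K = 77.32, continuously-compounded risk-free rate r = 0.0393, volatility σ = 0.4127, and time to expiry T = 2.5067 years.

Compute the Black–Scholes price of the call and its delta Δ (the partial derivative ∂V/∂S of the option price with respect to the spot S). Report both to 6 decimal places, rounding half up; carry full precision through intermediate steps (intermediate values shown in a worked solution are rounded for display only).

price = 31.630799
Δ = 0.759311

σ√T = 0.4127·√2.5067 = 0.653410
d₁ = (ln(S/K) + (r+σ²/2)T) / (σ√T) = (ln(89.66/77.32) + (0.0393+0.4127²/2)·2.5067) / 0.653410 = (0.148072 + 0.311985) / 0.653410 = 0.704087
d₂ = d₁ − σ√T = 0.704087 − 0.653410 = 0.050678
e^{−rT} = e^{−0.0393·2.5067} = 0.906184
N(d₁) = 0.759311,  N(d₂) = 0.520209
Call price V = S·N(d₁) − K·e^{−rT}·N(d₂) = 68.079807 − 36.449009 = 31.630799
Δ = N(d₁) = 0.759311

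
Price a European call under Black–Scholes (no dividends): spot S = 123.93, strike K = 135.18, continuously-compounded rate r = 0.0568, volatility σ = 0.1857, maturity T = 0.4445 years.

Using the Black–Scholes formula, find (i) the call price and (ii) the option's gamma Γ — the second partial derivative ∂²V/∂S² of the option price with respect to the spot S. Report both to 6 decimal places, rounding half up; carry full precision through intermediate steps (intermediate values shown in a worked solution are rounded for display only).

σ√T = 0.1857·√0.4445 = 0.123808
d₁ = (ln(S/K) + (r+σ²/2)T) / (σ√T) = (ln(123.93/135.18) + (0.0568+0.1857²/2)·0.4445) / 0.123808 = (-0.086890 + 0.032912) / 0.123808 = -0.435987
d₂ = d₁ − σ√T = -0.435987 − 0.123808 = -0.559795
e^{−rT} = e^{−0.0568·0.4445} = 0.975068
N(d₁) = 0.331423,  N(d₂) = 0.287810
Call price V = S·N(d₁) − K·e^{−rT}·N(d₂) = 41.073265 − 37.936132 = 3.137133
φ(d₁) = (1/√(2π))·e^{−d₁²/2} = 0.362772
Γ = φ(d₁) / (S·σ·√T) = 0.023643

price = 3.137133
Γ = 0.023643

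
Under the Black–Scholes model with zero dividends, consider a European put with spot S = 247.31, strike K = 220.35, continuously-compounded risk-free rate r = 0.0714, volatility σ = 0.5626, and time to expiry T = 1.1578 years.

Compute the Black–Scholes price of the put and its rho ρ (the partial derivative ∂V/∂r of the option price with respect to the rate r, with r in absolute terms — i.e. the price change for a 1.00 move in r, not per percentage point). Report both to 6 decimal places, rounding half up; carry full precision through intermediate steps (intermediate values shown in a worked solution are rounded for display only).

σ√T = 0.5626·√1.1578 = 0.605364
d₁ = (ln(S/K) + (r+σ²/2)T) / (σ√T) = (ln(247.31/220.35) + (0.0714+0.5626²/2)·1.1578) / 0.605364 = (0.115425 + 0.265900) / 0.605364 = 0.629910
d₂ = d₁ − σ√T = 0.629910 − 0.605364 = 0.024547
e^{−rT} = e^{−0.0714·1.1578} = 0.920658
N(−d₁) = 0.264377,  N(−d₂) = 0.490208
Put price V = K·e^{−rT}·N(−d₂) − S·N(−d₁) = 99.447056 − 65.382971 = 34.064085
ρ = −K·T·e^{−rT}·N(−d₂) = -115.139802

price = 34.064085
ρ = -115.139802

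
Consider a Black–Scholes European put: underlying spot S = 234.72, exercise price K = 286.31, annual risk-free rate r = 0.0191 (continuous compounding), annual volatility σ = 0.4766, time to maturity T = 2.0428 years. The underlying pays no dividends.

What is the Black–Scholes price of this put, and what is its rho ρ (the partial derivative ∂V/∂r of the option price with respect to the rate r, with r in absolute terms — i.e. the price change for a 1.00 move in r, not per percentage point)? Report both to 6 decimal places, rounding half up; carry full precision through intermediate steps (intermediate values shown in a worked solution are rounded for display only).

σ√T = 0.4766·√2.0428 = 0.681188
d₁ = (ln(S/K) + (r+σ²/2)T) / (σ√T) = (ln(234.72/286.31) + (0.0191+0.4766²/2)·2.0428) / 0.681188 = (-0.198682 + 0.271026) / 0.681188 = 0.106203
d₂ = d₁ − σ√T = 0.106203 − 0.681188 = -0.574985
e^{−rT} = e^{−0.0191·2.0428} = 0.961734
N(−d₁) = 0.457711,  N(−d₂) = 0.717349
Put price V = K·e^{−rT}·N(−d₂) − S·N(−d₁) = 197.525017 − 107.433847 = 90.091170
ρ = −K·T·e^{−rT}·N(−d₂) = -403.504105

price = 90.091170
ρ = -403.504105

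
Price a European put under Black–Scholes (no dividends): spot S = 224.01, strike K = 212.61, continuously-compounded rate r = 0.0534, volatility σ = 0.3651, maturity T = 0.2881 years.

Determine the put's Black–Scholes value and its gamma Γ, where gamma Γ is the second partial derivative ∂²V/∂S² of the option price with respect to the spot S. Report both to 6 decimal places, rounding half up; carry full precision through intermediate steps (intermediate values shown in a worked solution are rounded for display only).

price = 10.583747
Γ = 0.008238

σ√T = 0.3651·√0.2881 = 0.195967
d₁ = (ln(S/K) + (r+σ²/2)T) / (σ√T) = (ln(224.01/212.61) + (0.0534+0.3651²/2)·0.2881) / 0.195967 = (0.052231 + 0.034586) / 0.195967 = 0.443020
d₂ = d₁ − σ√T = 0.443020 − 0.195967 = 0.247052
e^{−rT} = e^{−0.0534·0.2881} = 0.984733
N(−d₁) = 0.328876,  N(−d₂) = 0.402434
Put price V = K·e^{−rT}·N(−d₂) − S·N(−d₁) = 84.255217 − 73.671469 = 10.583747
φ(d₁) = (1/√(2π))·e^{−d₁²/2} = 0.361652
Γ = φ(d₁) / (S·σ·√T) = 0.008238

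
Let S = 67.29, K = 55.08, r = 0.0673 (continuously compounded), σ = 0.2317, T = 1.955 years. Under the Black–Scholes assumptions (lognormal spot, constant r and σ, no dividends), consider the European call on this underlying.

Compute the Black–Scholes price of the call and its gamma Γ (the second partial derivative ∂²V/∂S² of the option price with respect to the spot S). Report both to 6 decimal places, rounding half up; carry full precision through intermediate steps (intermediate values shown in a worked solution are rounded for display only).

σ√T = 0.2317·√1.955 = 0.323966
d₁ = (ln(S/K) + (r+σ²/2)T) / (σ√T) = (ln(67.29/55.08) + (0.0673+0.2317²/2)·1.955) / 0.323966 = (0.200225 + 0.184048) / 0.323966 = 1.186154
d₂ = d₁ − σ√T = 1.186154 − 0.323966 = 0.862188
e^{−rT} = e^{−0.0673·1.955} = 0.876717
N(d₁) = 0.882219,  N(d₂) = 0.805708
Call price V = S·N(d₁) − K·e^{−rT}·N(d₂) = 59.364529 − 38.907271 = 20.457259
φ(d₁) = (1/√(2π))·e^{−d₁²/2} = 0.197421
Γ = φ(d₁) / (S·σ·√T) = 0.009056

price = 20.457259
Γ = 0.009056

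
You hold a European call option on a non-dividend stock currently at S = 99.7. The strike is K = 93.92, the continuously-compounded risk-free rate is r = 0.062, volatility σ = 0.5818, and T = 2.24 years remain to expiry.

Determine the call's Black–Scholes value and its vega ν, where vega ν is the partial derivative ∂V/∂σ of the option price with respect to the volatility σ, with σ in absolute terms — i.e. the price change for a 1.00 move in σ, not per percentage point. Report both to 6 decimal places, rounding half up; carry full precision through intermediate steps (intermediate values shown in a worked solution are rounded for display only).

price = 40.265382
ν = 47.768967

σ√T = 0.5818·√2.24 = 0.870759
d₁ = (ln(S/K) + (r+σ²/2)T) / (σ√T) = (ln(99.7/93.92) + (0.062+0.5818²/2)·2.24) / 0.870759 = (0.059722 + 0.517990) / 0.870759 = 0.663459
d₂ = d₁ − σ√T = 0.663459 − 0.870759 = -0.207300
e^{−rT} = e^{−0.062·2.24} = 0.870332
N(d₁) = 0.746482,  N(d₂) = 0.417888
Call price V = S·N(d₁) − K·e^{−rT}·N(d₂) = 74.424222 − 34.158840 = 40.265382
φ(d₁) = (1/√(2π))·e^{−d₁²/2} = 0.320130
ν = S·φ(d₁)·√T = 47.768967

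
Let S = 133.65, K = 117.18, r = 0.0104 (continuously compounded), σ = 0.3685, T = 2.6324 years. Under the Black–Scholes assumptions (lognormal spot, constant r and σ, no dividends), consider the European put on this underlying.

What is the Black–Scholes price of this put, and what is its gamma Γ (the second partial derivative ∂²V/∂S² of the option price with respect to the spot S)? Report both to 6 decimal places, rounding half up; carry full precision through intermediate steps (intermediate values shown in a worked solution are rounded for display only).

σ√T = 0.3685·√2.6324 = 0.597879
d₁ = (ln(S/K) + (r+σ²/2)T) / (σ√T) = (ln(133.65/117.18) + (0.0104+0.3685²/2)·2.6324) / 0.597879 = (0.131513 + 0.206107) / 0.597879 = 0.564696
d₂ = d₁ − σ√T = 0.564696 − 0.597879 = -0.033183
e^{−rT} = e^{−0.0104·2.6324} = 0.972994
N(−d₁) = 0.286140,  N(−d₂) = 0.513236
Put price V = K·e^{−rT}·N(−d₂) − S·N(−d₁) = 58.516824 − 38.242651 = 20.274173
φ(d₁) = (1/√(2π))·e^{−d₁²/2} = 0.340146
Γ = φ(d₁) / (S·σ·√T) = 0.004257

price = 20.274173
Γ = 0.004257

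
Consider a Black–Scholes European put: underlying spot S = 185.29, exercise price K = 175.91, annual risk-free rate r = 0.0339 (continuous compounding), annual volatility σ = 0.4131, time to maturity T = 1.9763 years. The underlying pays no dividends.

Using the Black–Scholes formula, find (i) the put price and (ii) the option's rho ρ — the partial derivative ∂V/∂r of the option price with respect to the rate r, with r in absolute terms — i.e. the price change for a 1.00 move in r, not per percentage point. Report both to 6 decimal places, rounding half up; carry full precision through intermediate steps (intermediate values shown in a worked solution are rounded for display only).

price = 30.380124
ρ = -173.644246

σ√T = 0.4131·√1.9763 = 0.580740
d₁ = (ln(S/K) + (r+σ²/2)T) / (σ√T) = (ln(185.29/175.91) + (0.0339+0.4131²/2)·1.9763) / 0.580740 = (0.051950 + 0.235626) / 0.580740 = 0.495188
d₂ = d₁ − σ√T = 0.495188 − 0.580740 = -0.085551
e^{−rT} = e^{−0.0339·1.9763} = 0.935198
N(−d₁) = 0.310234,  N(−d₂) = 0.534089
Put price V = K·e^{−rT}·N(−d₂) − S·N(−d₁) = 87.863303 − 57.483180 = 30.380124
ρ = −K·T·e^{−rT}·N(−d₂) = -173.644246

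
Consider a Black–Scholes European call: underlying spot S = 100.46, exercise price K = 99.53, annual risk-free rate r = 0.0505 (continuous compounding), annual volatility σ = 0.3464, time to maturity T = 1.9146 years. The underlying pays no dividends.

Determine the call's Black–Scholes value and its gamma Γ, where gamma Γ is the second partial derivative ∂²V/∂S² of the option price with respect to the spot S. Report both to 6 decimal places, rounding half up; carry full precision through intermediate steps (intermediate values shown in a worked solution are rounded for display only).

σ√T = 0.3464·√1.9146 = 0.479310
d₁ = (ln(S/K) + (r+σ²/2)T) / (σ√T) = (ln(100.46/99.53) + (0.0505+0.3464²/2)·1.9146) / 0.479310 = (0.009301 + 0.211557) / 0.479310 = 0.460781
d₂ = d₁ − σ√T = 0.460781 − 0.479310 = -0.018530
e^{−rT} = e^{−0.0505·1.9146} = 0.907840
N(d₁) = 0.677522,  N(d₂) = 0.492608
Call price V = S·N(d₁) − K·e^{−rT}·N(d₂) = 68.063869 − 44.510745 = 23.553123
φ(d₁) = (1/√(2π))·e^{−d₁²/2} = 0.358761
Γ = φ(d₁) / (S·σ·√T) = 0.007451

price = 23.553123
Γ = 0.007451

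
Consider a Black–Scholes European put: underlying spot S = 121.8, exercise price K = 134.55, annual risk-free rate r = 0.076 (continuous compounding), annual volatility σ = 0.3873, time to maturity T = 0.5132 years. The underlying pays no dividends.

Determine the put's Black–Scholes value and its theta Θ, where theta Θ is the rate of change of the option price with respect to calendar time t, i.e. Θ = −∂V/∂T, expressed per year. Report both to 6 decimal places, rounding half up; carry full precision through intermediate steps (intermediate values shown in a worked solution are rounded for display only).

price = 17.986204
Θ = -6.804896

σ√T = 0.3873·√0.5132 = 0.277454
d₁ = (ln(S/K) + (r+σ²/2)T) / (σ√T) = (ln(121.8/134.55) + (0.076+0.3873²/2)·0.5132) / 0.277454 = (-0.099556 + 0.077494) / 0.277454 = -0.079516
d₂ = d₁ − σ√T = -0.079516 − 0.277454 = -0.356970
e^{−rT} = e^{−0.076·0.5132} = 0.961748
N(−d₁) = 0.531689,  N(−d₂) = 0.639443
Put price V = K·e^{−rT}·N(−d₂) − S·N(−d₁) = 82.745906 − 64.759702 = 17.986204
φ(d₁) = (1/√(2π))·e^{−d₁²/2} = 0.397683
Θ = −S·φ(d₁)·σ/(2√T) + r·K·e^{−rT}·N(−d₂) = −13.093585 + 6.288689 = -6.804896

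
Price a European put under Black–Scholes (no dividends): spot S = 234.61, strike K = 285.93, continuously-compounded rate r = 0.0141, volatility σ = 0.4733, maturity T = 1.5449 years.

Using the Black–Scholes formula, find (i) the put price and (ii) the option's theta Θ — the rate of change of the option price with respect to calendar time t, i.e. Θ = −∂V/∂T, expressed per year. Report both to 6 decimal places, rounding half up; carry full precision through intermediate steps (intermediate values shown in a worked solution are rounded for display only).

σ√T = 0.4733·√1.5449 = 0.588284
d₁ = (ln(S/K) + (r+σ²/2)T) / (σ√T) = (ln(234.61/285.93) + (0.0141+0.4733²/2)·1.5449) / 0.588284 = (-0.197822 + 0.194822) / 0.588284 = -0.005101
d₂ = d₁ − σ√T = -0.005101 − 0.588284 = -0.593384
e^{−rT} = e^{−0.0141·1.5449} = 0.978452
N(−d₁) = 0.502035,  N(−d₂) = 0.723538
Put price V = K·e^{−rT}·N(−d₂) − S·N(−d₁) = 202.423425 − 117.782396 = 84.641029
φ(d₁) = (1/√(2π))·e^{−d₁²/2} = 0.398937
Θ = −S·φ(d₁)·σ/(2√T) + r·K·e^{−rT}·N(−d₂) = −17.819982 + 2.854170 = -14.965812

price = 84.641029
Θ = -14.965812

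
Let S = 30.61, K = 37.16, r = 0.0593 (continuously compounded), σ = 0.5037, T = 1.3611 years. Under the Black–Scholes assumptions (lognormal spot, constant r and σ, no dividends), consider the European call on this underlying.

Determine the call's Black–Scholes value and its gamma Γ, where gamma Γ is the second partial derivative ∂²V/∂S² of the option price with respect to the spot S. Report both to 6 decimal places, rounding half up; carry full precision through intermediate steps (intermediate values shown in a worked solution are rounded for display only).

price = 5.798387
Γ = 0.022065

σ√T = 0.5037·√1.3611 = 0.587648
d₁ = (ln(S/K) + (r+σ²/2)T) / (σ√T) = (ln(30.61/37.16) + (0.0593+0.5037²/2)·1.3611) / 0.587648 = (-0.193906 + 0.253378) / 0.587648 = 0.101203
d₂ = d₁ − σ√T = 0.101203 − 0.587648 = -0.486444
e^{−rT} = e^{−0.0593·1.3611} = 0.922458
N(d₁) = 0.540305,  N(d₂) = 0.313326
Call price V = S·N(d₁) − K·e^{−rT}·N(d₂) = 16.538751 − 10.740364 = 5.798387
φ(d₁) = (1/√(2π))·e^{−d₁²/2} = 0.396904
Γ = φ(d₁) / (S·σ·√T) = 0.022065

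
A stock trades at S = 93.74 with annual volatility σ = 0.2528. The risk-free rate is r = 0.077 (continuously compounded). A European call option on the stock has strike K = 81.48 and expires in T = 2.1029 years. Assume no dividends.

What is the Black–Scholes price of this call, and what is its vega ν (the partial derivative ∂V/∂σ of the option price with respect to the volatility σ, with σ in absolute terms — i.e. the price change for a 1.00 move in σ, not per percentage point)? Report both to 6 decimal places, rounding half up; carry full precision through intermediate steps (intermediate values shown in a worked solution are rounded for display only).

price = 27.810577
ν = 32.651005

σ√T = 0.2528·√2.1029 = 0.366595
d₁ = (ln(S/K) + (r+σ²/2)T) / (σ√T) = (ln(93.74/81.48) + (0.077+0.2528²/2)·2.1029) / 0.366595 = (0.140167 + 0.229119) / 0.366595 = 1.007343
d₂ = d₁ − σ√T = 1.007343 − 0.366595 = 0.640748
e^{−rT} = e^{−0.077·2.1029} = 0.850506
N(d₁) = 0.843115,  N(d₂) = 0.739157
Call price V = S·N(d₁) − K·e^{−rT}·N(d₂) = 79.033591 − 51.223014 = 27.810577
φ(d₁) = (1/√(2π))·e^{−d₁²/2} = 0.240194
ν = S·φ(d₁)·√T = 32.651005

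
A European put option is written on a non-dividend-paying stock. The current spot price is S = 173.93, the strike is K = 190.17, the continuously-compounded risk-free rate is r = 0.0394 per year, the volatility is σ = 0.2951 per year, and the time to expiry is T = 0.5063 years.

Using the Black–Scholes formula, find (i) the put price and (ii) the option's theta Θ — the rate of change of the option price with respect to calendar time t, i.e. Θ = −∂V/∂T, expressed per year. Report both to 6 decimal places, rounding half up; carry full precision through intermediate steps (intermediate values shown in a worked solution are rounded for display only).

σ√T = 0.2951·√0.5063 = 0.209978
d₁ = (ln(S/K) + (r+σ²/2)T) / (σ√T) = (ln(173.93/190.17) + (0.0394+0.2951²/2)·0.5063) / 0.209978 = (-0.089265 + 0.041994) / 0.209978 = -0.225128
d₂ = d₁ − σ√T = -0.225128 − 0.209978 = -0.435106
e^{−rT} = e^{−0.0394·0.5063} = 0.980249
N(−d₁) = 0.589060,  N(−d₂) = 0.668257
Put price V = K·e^{−rT}·N(−d₂) − S·N(−d₁) = 124.572540 − 102.455262 = 22.117278
φ(d₁) = (1/√(2π))·e^{−d₁²/2} = 0.388960
Θ = −S·φ(d₁)·σ/(2√T) + r·K·e^{−rT}·N(−d₂) = −14.028595 + 4.908158 = -9.120437

price = 22.117278
Θ = -9.120437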